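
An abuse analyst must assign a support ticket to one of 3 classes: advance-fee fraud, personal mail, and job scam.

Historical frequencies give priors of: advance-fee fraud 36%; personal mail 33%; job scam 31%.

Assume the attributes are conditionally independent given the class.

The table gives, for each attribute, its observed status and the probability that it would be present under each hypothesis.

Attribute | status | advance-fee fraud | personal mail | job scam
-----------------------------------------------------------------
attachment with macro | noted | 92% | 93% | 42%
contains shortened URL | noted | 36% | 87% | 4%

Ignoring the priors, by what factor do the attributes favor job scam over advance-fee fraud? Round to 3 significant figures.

0.0507

The Bayes factor is the ratio of the joint likelihoods of the attribute pattern under the two hypotheses.
  job scam: 0.42 × 0.04 = 0.0168
  advance-fee fraud: 0.92 × 0.36 = 0.3312
Bayes factor = 0.0168 / 0.3312 ≈ 0.0507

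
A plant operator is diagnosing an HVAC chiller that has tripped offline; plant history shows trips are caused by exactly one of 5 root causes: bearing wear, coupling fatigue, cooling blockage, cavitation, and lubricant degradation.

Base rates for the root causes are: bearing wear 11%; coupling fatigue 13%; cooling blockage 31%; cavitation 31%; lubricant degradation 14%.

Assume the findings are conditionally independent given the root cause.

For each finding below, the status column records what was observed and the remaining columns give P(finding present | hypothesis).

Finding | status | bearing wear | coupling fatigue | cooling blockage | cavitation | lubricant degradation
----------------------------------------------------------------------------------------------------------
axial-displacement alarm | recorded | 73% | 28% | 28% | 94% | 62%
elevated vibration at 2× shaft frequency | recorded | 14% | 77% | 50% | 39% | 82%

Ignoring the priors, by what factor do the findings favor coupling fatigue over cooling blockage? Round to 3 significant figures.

Joint likelihood of the evidence pattern under each hypothesis:
  coupling fatigue: 0.28 × 0.77 = 0.2156
  cooling blockage: 0.28 × 0.50 = 0.14
Bayes factor = 0.2156 / 0.14 ≈ 1.54

1.54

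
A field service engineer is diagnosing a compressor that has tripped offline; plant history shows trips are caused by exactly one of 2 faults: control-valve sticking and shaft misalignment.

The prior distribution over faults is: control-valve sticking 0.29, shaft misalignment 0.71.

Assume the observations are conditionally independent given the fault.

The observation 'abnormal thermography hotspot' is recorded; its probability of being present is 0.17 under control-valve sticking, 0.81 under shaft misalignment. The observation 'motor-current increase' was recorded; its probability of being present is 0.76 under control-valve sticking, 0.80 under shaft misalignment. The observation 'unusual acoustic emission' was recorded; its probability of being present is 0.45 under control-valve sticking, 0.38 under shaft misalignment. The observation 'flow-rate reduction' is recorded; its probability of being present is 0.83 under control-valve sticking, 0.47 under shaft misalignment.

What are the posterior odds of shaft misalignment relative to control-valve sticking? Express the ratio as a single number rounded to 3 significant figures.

Unnormalized posterior weight (prior times the observation likelihoods) for each of the two hypotheses:
  shaft misalignment: 0.71 × 0.81 × 0.80 × 0.38 × 0.47 = 0.08217
  control-valve sticking: 0.29 × 0.17 × 0.76 × 0.45 × 0.83 = 0.013994
Odds(shaft misalignment : control-valve sticking) = 0.08217 / 0.013994 ≈ 5.87.

5.87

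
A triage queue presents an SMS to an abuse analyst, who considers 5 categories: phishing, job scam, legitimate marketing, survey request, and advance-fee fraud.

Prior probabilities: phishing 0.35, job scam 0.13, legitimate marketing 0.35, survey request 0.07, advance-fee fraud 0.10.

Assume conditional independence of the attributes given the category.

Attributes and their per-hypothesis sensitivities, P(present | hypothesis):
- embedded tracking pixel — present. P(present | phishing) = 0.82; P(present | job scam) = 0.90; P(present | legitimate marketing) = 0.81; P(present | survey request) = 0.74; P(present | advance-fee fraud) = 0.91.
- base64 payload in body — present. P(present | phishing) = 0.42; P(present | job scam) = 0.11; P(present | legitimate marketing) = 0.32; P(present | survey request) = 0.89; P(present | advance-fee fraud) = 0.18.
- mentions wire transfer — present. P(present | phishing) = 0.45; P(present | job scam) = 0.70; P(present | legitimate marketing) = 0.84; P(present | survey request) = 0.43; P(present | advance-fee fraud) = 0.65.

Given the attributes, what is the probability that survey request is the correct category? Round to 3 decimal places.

0.117

For each hypothesis, the unnormalized posterior weight is prior × product of the attribute likelihoods:
  phishing: 0.35 × 0.82 × 0.42 × 0.45 = 0.054243
  job scam: 0.13 × 0.90 × 0.11 × 0.70 = 0.009009
  legitimate marketing: 0.35 × 0.81 × 0.32 × 0.84 = 0.076205
  survey request: 0.07 × 0.74 × 0.89 × 0.43 = 0.019824
  advance-fee fraud: 0.10 × 0.91 × 0.18 × 0.65 = 0.010647
Normalizing constant Z = 0.054243 + 0.009009 + 0.076205 + 0.019824 + 0.010647 = 0.16993.
P(survey request | evidence) = 0.019824 / 0.16993 ≈ 0.117.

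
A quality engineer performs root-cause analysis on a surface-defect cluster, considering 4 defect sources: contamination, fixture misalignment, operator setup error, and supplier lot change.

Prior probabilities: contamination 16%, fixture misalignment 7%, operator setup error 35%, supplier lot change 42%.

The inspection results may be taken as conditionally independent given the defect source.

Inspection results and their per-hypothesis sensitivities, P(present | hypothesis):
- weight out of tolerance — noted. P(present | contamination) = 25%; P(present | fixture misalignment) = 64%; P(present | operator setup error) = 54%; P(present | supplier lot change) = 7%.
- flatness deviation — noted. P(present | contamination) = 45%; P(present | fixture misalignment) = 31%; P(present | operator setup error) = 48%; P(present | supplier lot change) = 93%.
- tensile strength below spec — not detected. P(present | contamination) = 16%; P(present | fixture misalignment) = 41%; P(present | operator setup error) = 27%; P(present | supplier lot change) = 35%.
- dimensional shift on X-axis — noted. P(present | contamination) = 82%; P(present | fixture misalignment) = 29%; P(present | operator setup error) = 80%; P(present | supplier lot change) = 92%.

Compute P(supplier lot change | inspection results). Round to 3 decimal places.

For each hypothesis, the unnormalized posterior weight is prior × product of the inspection result likelihoods (using 1 − P(present | H) for each absent inspection result):
  contamination: 0.16 × 0.25 × 0.45 × (1 − 0.16) × 0.82 = 0.012398
  fixture misalignment: 0.07 × 0.64 × 0.31 × (1 − 0.41) × 0.29 = 0.0023762
  operator setup error: 0.35 × 0.54 × 0.48 × (1 − 0.27) × 0.80 = 0.05298
  supplier lot change: 0.42 × 0.07 × 0.93 × (1 − 0.35) × 0.92 = 0.016351
The unnormalized weights sum to 0.084106.
P(supplier lot change | evidence) = 0.016351 / 0.084106 ≈ 0.194.

0.194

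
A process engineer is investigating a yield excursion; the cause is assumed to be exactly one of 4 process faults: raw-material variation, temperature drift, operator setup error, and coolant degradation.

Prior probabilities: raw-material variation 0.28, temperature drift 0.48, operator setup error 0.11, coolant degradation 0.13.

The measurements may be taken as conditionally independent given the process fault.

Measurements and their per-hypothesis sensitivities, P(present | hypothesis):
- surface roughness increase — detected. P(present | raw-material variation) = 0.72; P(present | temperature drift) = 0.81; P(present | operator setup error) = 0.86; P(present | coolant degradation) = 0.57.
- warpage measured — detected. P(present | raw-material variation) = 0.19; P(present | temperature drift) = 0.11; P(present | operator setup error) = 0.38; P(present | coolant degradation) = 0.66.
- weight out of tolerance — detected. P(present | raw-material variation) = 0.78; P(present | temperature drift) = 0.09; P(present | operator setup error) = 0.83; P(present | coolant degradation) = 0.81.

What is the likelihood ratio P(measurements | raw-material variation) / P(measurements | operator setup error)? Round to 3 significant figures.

The Bayes factor is the ratio of the joint likelihoods of the measurement pattern under the two hypotheses.
  raw-material variation: 0.72 × 0.19 × 0.78 = 0.1067
  operator setup error: 0.86 × 0.38 × 0.83 = 0.27124
Bayes factor = 0.1067 / 0.27124 ≈ 0.393

0.393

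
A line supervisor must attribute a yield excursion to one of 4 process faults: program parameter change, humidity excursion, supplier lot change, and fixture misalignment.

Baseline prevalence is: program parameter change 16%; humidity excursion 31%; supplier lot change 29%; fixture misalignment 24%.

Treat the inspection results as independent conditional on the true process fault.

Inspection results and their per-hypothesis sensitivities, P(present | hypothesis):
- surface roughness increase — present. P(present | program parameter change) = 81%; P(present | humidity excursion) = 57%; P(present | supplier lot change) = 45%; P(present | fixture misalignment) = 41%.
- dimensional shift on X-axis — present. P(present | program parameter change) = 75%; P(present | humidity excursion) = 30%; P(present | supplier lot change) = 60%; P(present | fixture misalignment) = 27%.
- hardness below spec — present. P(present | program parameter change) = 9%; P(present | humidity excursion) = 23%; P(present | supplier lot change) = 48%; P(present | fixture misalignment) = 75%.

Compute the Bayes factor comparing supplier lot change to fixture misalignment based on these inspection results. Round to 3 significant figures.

Joint likelihood of the inspection result pattern under each hypothesis:
  supplier lot change: 0.45 × 0.60 × 0.48 = 0.1296
  fixture misalignment: 0.41 × 0.27 × 0.75 = 0.083025
Bayes factor = 0.1296 / 0.083025 ≈ 1.56

1.56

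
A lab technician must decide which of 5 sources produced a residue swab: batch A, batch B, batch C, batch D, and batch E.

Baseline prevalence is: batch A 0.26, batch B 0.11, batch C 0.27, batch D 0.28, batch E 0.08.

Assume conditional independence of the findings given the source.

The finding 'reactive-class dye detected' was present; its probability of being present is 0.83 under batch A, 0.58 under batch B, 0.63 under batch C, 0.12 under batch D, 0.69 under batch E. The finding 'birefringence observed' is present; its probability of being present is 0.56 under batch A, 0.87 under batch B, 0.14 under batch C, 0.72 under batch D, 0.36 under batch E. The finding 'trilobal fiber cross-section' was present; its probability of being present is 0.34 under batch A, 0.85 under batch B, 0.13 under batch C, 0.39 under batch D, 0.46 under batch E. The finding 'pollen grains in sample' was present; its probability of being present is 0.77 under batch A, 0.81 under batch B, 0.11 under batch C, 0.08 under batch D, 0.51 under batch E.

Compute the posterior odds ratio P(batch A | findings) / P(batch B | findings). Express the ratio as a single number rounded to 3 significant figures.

Unnormalized posterior weight (prior times the finding likelihoods) for each of the two hypotheses:
  batch A: 0.26 × 0.83 × 0.56 × 0.34 × 0.77 = 0.031638
  batch B: 0.11 × 0.58 × 0.87 × 0.85 × 0.81 = 0.038216
Odds(batch A : batch B) = 0.031638 / 0.038216 ≈ 0.828.

0.828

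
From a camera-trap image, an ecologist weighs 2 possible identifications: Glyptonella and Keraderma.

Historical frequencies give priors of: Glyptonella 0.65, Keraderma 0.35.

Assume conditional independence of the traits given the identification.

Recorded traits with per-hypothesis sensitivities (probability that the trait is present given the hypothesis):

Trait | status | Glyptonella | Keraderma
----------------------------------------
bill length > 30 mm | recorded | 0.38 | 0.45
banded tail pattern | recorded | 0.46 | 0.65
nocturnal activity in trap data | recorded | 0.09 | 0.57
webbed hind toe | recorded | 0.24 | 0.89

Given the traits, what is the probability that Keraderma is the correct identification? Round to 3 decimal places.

For each hypothesis, the unnormalized posterior weight is prior × product of the trait likelihoods:
  Glyptonella: 0.65 × 0.38 × 0.46 × 0.09 × 0.24 = 0.0024542
  Keraderma: 0.35 × 0.45 × 0.65 × 0.57 × 0.89 = 0.051935
Marginal likelihood of the evidence = 0.054389.
P(Keraderma | evidence) = 0.051935 / 0.054389 ≈ 0.955.

0.955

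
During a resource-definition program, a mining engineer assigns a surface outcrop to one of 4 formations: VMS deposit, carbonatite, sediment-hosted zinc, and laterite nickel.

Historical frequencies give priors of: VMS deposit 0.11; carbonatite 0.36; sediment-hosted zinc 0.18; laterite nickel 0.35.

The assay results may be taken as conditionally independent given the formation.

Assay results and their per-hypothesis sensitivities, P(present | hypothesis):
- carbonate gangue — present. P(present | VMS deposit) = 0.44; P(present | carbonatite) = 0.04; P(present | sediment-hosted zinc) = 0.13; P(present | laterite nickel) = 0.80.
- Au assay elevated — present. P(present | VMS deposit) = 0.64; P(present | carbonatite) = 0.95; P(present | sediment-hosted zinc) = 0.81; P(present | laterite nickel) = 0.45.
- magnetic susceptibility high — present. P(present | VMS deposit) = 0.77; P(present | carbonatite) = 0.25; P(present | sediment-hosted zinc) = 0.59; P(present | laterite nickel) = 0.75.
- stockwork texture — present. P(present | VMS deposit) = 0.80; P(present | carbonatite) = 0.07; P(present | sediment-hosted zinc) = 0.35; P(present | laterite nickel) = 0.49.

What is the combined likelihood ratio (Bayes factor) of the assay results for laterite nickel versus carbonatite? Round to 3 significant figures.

199

Joint likelihood of the assay result pattern under each hypothesis:
  laterite nickel: 0.80 × 0.45 × 0.75 × 0.49 = 0.1323
  carbonatite: 0.04 × 0.95 × 0.25 × 0.07 = 0.000665
Bayes factor = 0.1323 / 0.000665 ≈ 199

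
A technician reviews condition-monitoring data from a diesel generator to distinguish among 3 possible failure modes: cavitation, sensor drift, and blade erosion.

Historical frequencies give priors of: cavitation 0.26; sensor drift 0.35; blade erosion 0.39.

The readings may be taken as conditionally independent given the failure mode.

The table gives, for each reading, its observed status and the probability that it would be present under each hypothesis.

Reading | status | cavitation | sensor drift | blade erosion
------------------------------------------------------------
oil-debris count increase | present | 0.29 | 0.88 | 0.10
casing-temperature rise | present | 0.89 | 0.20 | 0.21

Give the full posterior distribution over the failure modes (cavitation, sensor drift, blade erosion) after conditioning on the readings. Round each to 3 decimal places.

Multiply each prior by the joint likelihood of the reading pattern:
  cavitation: 0.26 × 0.29 × 0.89 = 0.067106
  sensor drift: 0.35 × 0.88 × 0.20 = 0.0616
  blade erosion: 0.39 × 0.10 × 0.21 = 0.00819
The unnormalized weights sum to 0.1369.
P(cavitation | evidence) = 0.067106 / 0.1369 ≈ 0.490
P(sensor drift | evidence) = 0.0616 / 0.1369 ≈ 0.450
P(blade erosion | evidence) = 0.00819 / 0.1369 ≈ 0.060

0.490, 0.450, 0.060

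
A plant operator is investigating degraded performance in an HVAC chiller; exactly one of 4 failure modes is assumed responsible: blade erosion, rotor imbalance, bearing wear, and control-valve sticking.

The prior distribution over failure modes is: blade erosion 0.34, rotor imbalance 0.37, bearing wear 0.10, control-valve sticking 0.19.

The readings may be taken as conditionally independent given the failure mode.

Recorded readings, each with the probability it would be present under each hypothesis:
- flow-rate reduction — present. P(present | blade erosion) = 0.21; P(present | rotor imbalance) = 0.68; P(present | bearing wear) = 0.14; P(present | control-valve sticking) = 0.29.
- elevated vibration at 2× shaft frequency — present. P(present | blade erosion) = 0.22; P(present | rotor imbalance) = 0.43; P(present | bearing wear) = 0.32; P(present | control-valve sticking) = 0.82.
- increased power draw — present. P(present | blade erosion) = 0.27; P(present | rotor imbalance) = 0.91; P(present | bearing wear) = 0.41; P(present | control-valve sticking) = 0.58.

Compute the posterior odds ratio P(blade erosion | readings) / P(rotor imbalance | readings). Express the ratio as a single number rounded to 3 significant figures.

Posterior odds equal prior odds times the likelihood ratio; only the two competing hypotheses matter.
  blade erosion: 0.34 × 0.21 × 0.22 × 0.27 = 0.0042412
  rotor imbalance: 0.37 × 0.68 × 0.43 × 0.91 = 0.098451
Posterior odds = 0.0042412 / 0.098451 ≈ 0.0431.

0.0431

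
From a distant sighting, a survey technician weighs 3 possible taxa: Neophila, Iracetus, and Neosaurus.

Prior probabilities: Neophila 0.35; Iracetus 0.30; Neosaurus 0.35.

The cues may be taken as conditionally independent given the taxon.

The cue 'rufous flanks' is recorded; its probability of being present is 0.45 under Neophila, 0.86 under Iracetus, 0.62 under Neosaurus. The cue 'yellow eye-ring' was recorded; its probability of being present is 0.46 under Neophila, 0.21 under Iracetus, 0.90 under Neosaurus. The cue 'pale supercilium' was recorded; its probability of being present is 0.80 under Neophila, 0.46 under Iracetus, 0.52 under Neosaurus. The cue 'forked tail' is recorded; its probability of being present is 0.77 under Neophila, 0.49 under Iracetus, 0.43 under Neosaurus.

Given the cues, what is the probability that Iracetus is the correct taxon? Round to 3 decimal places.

0.122

For each hypothesis, the unnormalized posterior weight is prior × product of the cue likelihoods:
  Neophila: 0.35 × 0.45 × 0.46 × 0.80 × 0.77 = 0.044629
  Iracetus: 0.30 × 0.86 × 0.21 × 0.46 × 0.49 = 0.012212
  Neosaurus: 0.35 × 0.62 × 0.90 × 0.52 × 0.43 = 0.043669
Marginal likelihood of the evidence = 0.10051.
P(Iracetus | evidence) = 0.012212 / 0.10051 ≈ 0.122.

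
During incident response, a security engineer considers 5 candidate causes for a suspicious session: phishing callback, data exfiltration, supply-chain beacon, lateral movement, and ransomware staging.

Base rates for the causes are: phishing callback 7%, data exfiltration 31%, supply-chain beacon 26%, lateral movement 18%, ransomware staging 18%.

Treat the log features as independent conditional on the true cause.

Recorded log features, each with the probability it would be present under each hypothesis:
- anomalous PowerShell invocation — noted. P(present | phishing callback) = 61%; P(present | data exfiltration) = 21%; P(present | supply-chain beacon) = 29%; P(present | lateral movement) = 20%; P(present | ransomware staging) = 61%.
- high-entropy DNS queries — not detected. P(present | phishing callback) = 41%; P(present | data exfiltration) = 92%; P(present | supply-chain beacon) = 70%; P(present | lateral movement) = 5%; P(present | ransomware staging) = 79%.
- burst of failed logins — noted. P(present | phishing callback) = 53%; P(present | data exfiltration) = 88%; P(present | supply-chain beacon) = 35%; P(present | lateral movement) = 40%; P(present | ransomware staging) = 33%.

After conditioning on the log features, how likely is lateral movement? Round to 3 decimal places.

For each hypothesis, the unnormalized posterior weight is prior × product of the log feature likelihoods (using 1 − P(present | H) for each absent log feature):
  phishing callback: 0.07 × 0.61 × (1 − 0.41) × 0.53 = 0.013352
  data exfiltration: 0.31 × 0.21 × (1 − 0.92) × 0.88 = 0.004583
  supply-chain beacon: 0.26 × 0.29 × (1 − 0.70) × 0.35 = 0.007917
  lateral movement: 0.18 × 0.20 × (1 − 0.05) × 0.40 = 0.01368
  ransomware staging: 0.18 × 0.61 × (1 − 0.79) × 0.33 = 0.0076091
Marginal likelihood of the evidence = 0.047141.
P(lateral movement | evidence) = 0.01368 / 0.047141 ≈ 0.290.

0.290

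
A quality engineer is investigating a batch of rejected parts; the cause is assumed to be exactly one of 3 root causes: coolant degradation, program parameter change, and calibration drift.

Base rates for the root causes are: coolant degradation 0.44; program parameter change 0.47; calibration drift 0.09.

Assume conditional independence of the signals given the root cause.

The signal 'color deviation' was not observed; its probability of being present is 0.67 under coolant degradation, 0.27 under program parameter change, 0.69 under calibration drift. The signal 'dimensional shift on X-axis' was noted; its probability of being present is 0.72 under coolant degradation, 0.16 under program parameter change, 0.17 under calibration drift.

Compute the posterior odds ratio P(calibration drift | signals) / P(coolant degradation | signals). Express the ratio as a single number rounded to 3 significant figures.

Unnormalized posterior weight (prior times the signal likelihoods) for each of the two hypotheses (using 1 − P(present | H) for each absent signal):
  calibration drift: 0.09 × (1 − 0.69) × 0.17 = 0.004743
  coolant degradation: 0.44 × (1 − 0.67) × 0.72 = 0.10454
Posterior odds = 0.004743 / 0.10454 ≈ 0.0454.

0.0454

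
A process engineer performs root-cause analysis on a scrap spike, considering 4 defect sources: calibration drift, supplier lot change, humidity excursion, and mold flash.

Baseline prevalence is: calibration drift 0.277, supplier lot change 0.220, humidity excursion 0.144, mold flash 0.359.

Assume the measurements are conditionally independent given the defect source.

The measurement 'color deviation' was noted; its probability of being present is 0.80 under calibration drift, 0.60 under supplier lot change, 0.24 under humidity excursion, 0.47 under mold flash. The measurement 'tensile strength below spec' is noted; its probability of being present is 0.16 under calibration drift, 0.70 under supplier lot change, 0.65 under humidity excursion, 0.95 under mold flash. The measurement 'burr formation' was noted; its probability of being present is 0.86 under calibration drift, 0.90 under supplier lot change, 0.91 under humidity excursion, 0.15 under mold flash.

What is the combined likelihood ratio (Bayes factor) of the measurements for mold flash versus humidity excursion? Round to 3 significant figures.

Joint likelihood of the measurement pattern under each hypothesis:
  mold flash: 0.47 × 0.95 × 0.15 = 0.066975
  humidity excursion: 0.24 × 0.65 × 0.91 = 0.14196
Bayes factor = 0.066975 / 0.14196 ≈ 0.472

0.472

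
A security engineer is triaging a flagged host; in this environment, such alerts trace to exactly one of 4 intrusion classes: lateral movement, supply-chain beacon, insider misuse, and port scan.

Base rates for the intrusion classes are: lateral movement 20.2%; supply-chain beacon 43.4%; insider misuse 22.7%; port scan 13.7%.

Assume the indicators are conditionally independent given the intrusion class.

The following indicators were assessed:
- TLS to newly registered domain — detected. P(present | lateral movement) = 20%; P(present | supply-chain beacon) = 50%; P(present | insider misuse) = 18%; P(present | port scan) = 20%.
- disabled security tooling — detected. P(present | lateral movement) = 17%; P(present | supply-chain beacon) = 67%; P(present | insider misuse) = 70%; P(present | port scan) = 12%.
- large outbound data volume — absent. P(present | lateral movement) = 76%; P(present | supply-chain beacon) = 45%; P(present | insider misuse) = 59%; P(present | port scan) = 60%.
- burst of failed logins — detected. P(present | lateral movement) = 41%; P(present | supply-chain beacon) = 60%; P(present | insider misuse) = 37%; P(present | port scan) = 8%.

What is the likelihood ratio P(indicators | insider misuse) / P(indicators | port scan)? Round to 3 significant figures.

24.9

Take the product of per-indicator likelihoods under each hypothesis (using 1 − P(present | H) for each absent indicator), then divide.
  insider misuse: 0.18 × 0.70 × (1 − 0.59) × 0.37 = 0.019114
  port scan: 0.20 × 0.12 × (1 − 0.60) × 0.08 = 0.000768
Bayes factor = 0.019114 / 0.000768 ≈ 24.9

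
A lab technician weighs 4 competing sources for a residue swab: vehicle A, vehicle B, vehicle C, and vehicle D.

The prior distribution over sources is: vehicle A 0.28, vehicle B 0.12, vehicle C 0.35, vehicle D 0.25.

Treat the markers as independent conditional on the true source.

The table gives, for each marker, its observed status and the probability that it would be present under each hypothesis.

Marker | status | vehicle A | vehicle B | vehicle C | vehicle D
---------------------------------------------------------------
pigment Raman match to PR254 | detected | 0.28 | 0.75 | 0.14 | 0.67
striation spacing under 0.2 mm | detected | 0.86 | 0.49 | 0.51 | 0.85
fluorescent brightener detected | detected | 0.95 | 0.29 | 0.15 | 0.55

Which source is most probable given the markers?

Multiply each prior by the joint likelihood of the marker pattern:
  vehicle A: 0.28 × 0.28 × 0.86 × 0.95 = 0.064053
  vehicle B: 0.12 × 0.75 × 0.49 × 0.29 = 0.012789
  vehicle C: 0.35 × 0.14 × 0.51 × 0.15 = 0.0037485
  vehicle D: 0.25 × 0.67 × 0.85 × 0.55 = 0.078306
Marginal likelihood of the evidence = 0.1589.
P(vehicle A | evidence) ≈ 0.064053 / 0.1589 ≈ 0.403
P(vehicle B | evidence) ≈ 0.012789 / 0.1589 ≈ 0.080
P(vehicle C | evidence) ≈ 0.0037485 / 0.1589 ≈ 0.024
P(vehicle D | evidence) ≈ 0.078306 / 0.1589 ≈ 0.493
The largest is 0.493, so vehicle D is most probable.

vehicle D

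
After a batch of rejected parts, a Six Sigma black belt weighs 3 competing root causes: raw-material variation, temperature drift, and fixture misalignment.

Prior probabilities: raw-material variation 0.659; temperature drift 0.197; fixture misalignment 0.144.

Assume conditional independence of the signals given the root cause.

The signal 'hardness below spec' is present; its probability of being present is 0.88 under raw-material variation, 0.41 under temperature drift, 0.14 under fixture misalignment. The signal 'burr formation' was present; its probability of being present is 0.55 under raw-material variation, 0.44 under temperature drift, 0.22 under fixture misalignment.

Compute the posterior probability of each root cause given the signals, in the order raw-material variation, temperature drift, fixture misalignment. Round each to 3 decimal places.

0.889, 0.099, 0.012

By Bayes' rule with conditional independence, the unnormalized weight for each hypothesis is prior × ∏ likelihoods:
  raw-material variation: 0.659 × 0.88 × 0.55 = 0.31896
  temperature drift: 0.197 × 0.41 × 0.44 = 0.035539
  fixture misalignment: 0.144 × 0.14 × 0.22 = 0.0044352
Normalizing constant Z = 0.31896 + 0.035539 + 0.0044352 = 0.35893.
P(raw-material variation | evidence) = 0.31896 / 0.35893 ≈ 0.889
P(temperature drift | evidence) = 0.035539 / 0.35893 ≈ 0.099
P(fixture misalignment | evidence) = 0.0044352 / 0.35893 ≈ 0.012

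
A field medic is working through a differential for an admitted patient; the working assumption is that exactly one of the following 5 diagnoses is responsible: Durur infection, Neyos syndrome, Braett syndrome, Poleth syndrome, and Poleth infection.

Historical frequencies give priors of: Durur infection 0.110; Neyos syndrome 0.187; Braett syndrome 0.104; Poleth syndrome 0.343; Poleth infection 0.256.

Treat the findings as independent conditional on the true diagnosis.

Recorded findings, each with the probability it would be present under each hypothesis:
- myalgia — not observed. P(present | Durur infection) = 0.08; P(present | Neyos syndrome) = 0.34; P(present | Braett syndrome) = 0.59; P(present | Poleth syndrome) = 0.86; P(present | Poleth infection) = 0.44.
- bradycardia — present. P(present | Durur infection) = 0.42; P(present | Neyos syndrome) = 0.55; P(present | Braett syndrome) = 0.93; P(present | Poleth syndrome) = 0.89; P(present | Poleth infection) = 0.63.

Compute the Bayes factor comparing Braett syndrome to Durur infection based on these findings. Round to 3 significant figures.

0.987

Joint likelihood of the evidence pattern under each hypothesis (using 1 − P(present | H) for each absent finding):
  Braett syndrome: (1 − 0.59) × 0.93 = 0.3813
  Durur infection: (1 − 0.08) × 0.42 = 0.3864
Bayes factor = 0.3813 / 0.3864 ≈ 0.987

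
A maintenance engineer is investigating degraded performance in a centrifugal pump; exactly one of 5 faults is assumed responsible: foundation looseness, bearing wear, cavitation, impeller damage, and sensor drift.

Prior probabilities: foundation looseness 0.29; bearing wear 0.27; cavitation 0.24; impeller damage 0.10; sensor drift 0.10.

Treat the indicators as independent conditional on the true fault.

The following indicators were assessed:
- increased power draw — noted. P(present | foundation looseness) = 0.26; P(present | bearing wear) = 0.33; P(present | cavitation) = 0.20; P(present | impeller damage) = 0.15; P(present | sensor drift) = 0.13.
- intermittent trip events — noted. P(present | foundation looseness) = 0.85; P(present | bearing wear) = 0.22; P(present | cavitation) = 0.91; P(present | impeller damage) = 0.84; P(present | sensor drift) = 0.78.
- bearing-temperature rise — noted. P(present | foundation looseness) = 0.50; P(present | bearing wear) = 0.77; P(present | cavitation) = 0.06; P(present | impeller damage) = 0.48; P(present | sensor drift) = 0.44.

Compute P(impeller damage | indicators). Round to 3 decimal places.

By Bayes' rule with conditional independence, the unnormalized weight for each hypothesis is prior × ∏ likelihoods:
  foundation looseness: 0.29 × 0.26 × 0.85 × 0.50 = 0.032045
  bearing wear: 0.27 × 0.33 × 0.22 × 0.77 = 0.015094
  cavitation: 0.24 × 0.20 × 0.91 × 0.06 = 0.0026208
  impeller damage: 0.10 × 0.15 × 0.84 × 0.48 = 0.006048
  sensor drift: 0.10 × 0.13 × 0.78 × 0.44 = 0.0044616
Marginal likelihood of the evidence = 0.060269.
P(impeller damage | evidence) = 0.006048 / 0.060269 ≈ 0.100.

0.100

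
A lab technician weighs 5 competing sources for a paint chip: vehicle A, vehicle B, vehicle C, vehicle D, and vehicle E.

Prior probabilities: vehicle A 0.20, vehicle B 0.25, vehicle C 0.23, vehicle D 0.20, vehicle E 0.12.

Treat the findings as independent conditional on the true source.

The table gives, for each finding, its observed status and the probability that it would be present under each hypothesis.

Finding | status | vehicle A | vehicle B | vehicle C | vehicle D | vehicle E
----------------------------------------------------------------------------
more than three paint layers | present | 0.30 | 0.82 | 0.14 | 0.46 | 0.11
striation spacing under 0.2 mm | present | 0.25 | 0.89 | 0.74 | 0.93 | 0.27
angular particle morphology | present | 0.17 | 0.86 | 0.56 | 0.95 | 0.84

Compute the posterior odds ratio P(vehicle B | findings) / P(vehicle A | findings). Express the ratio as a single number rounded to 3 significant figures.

61.5

The normalizing constant cancels in an odds ratio, so compute prior × likelihood for the two hypotheses only:
  vehicle B: 0.25 × 0.82 × 0.89 × 0.86 = 0.15691
  vehicle A: 0.20 × 0.30 × 0.25 × 0.17 = 0.00255
Odds(vehicle B : vehicle A) = 0.15691 / 0.00255 ≈ 61.5.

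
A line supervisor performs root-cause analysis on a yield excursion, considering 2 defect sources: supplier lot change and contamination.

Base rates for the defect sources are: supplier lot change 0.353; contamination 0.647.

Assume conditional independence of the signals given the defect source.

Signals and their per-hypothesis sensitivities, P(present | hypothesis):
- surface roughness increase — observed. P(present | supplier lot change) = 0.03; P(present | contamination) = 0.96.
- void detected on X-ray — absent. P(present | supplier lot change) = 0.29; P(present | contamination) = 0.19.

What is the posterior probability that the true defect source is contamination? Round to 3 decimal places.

0.985

Multiply each prior by the joint likelihood of the signal pattern (using 1 − P(present | H) for each absent signal):
  supplier lot change: 0.353 × 0.03 × (1 − 0.29) = 0.0075189
  contamination: 0.647 × 0.96 × (1 − 0.19) = 0.50311
Normalizing constant Z = 0.0075189 + 0.50311 = 0.51063.
P(contamination | evidence) = 0.50311 / 0.51063 ≈ 0.985.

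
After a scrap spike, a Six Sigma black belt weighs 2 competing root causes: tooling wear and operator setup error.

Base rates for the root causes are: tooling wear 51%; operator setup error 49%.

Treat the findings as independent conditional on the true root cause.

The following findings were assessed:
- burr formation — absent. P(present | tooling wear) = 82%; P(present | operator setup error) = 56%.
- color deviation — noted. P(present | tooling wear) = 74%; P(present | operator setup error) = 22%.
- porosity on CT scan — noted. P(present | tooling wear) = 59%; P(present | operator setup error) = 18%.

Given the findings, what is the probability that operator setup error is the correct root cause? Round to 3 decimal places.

Multiply each prior by the joint likelihood of the evidence pattern (using 1 − P(present | H) for each absent finding):
  tooling wear: 0.51 × (1 − 0.82) × 0.74 × 0.59 = 0.04008
  operator setup error: 0.49 × (1 − 0.56) × 0.22 × 0.18 = 0.0085378
Marginal likelihood of the evidence = 0.048618.
P(operator setup error | evidence) = 0.0085378 / 0.048618 ≈ 0.176.

0.176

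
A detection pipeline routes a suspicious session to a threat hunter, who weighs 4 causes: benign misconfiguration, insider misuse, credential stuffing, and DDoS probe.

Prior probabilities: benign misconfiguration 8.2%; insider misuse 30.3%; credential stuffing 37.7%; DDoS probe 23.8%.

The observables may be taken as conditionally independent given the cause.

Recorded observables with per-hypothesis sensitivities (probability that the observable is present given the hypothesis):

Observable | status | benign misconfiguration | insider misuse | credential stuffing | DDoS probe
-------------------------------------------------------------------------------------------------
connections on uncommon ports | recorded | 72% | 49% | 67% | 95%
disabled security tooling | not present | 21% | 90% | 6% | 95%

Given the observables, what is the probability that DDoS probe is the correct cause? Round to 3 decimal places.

0.036

By Bayes' rule with conditional independence, the unnormalized weight for each hypothesis is prior × ∏ likelihoods (using 1 − P(present | H) for each absent observable):
  benign misconfiguration: 0.082 × 0.72 × (1 − 0.21) = 0.046642
  insider misuse: 0.303 × 0.49 × (1 − 0.90) = 0.014847
  credential stuffing: 0.377 × 0.67 × (1 − 0.06) = 0.23743
  DDoS probe: 0.238 × 0.95 × (1 − 0.95) = 0.011305
Marginal likelihood of the evidence = 0.31023.
P(DDoS probe | evidence) = 0.011305 / 0.31023 ≈ 0.036.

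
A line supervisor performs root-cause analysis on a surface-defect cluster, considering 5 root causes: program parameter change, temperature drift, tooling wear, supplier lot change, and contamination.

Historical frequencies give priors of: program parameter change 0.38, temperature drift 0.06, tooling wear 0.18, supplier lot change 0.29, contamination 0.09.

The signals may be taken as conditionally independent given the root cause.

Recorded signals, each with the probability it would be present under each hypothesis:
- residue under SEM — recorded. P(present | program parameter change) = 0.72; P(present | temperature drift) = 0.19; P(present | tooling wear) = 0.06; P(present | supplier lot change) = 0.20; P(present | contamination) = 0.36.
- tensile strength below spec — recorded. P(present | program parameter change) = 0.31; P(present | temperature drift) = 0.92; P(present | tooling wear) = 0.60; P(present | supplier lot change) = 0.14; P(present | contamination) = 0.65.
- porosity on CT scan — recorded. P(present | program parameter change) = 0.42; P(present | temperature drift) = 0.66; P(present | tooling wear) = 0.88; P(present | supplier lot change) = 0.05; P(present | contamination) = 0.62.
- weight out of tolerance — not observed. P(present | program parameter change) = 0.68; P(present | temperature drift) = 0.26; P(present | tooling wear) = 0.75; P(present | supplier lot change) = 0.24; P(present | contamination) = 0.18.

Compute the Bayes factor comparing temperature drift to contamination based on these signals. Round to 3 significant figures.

Take the product of per-signal likelihoods under each hypothesis (using 1 − P(present | H) for each absent signal), then divide.
  temperature drift: 0.19 × 0.92 × 0.66 × (1 − 0.26) = 0.085372
  contamination: 0.36 × 0.65 × 0.62 × (1 − 0.18) = 0.11897
Bayes factor = 0.085372 / 0.11897 ≈ 0.718

0.718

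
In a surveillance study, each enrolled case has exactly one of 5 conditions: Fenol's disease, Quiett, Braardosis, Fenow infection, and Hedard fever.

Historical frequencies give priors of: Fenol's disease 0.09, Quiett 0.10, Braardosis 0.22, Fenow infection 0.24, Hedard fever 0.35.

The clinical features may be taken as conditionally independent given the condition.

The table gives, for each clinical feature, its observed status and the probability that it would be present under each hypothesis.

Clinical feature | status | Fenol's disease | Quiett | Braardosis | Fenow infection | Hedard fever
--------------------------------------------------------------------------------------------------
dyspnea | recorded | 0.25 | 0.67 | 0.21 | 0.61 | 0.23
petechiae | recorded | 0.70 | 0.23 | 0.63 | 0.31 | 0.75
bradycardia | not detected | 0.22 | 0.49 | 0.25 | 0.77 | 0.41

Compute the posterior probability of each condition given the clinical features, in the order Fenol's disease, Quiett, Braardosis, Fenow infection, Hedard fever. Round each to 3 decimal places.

0.140, 0.089, 0.248, 0.119, 0.405

Multiply each prior by the joint likelihood of the clinical feature pattern (using 1 − P(present | H) for each absent clinical feature):
  Fenol's disease: 0.09 × 0.25 × 0.70 × (1 − 0.22) = 0.012285
  Quiett: 0.10 × 0.67 × 0.23 × (1 − 0.49) = 0.0078591
  Braardosis: 0.22 × 0.21 × 0.63 × (1 − 0.25) = 0.02183
  Fenow infection: 0.24 × 0.61 × 0.31 × (1 − 0.77) = 0.010438
  Hedard fever: 0.35 × 0.23 × 0.75 × (1 − 0.41) = 0.035621
Marginal likelihood of the evidence = 0.088033.
P(Fenol's disease | evidence) = 0.012285 / 0.088033 ≈ 0.140
P(Quiett | evidence) = 0.0078591 / 0.088033 ≈ 0.089
P(Braardosis | evidence) = 0.02183 / 0.088033 ≈ 0.248
P(Fenow infection | evidence) = 0.010438 / 0.088033 ≈ 0.119
P(Hedard fever | evidence) = 0.035621 / 0.088033 ≈ 0.405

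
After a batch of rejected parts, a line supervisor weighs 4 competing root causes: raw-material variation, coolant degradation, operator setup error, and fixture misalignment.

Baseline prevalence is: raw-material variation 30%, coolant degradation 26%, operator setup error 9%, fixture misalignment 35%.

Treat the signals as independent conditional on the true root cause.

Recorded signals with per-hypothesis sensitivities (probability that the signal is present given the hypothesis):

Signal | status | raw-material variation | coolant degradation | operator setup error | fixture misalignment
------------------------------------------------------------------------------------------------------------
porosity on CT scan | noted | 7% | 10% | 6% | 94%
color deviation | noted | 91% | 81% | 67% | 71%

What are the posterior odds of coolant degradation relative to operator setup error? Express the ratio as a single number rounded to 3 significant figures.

Unnormalized posterior weight (prior times the signal likelihoods) for each of the two hypotheses:
  coolant degradation: 0.26 × 0.10 × 0.81 = 0.02106
  operator setup error: 0.09 × 0.06 × 0.67 = 0.003618
Posterior odds = 0.02106 / 0.003618 ≈ 5.82.

5.82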